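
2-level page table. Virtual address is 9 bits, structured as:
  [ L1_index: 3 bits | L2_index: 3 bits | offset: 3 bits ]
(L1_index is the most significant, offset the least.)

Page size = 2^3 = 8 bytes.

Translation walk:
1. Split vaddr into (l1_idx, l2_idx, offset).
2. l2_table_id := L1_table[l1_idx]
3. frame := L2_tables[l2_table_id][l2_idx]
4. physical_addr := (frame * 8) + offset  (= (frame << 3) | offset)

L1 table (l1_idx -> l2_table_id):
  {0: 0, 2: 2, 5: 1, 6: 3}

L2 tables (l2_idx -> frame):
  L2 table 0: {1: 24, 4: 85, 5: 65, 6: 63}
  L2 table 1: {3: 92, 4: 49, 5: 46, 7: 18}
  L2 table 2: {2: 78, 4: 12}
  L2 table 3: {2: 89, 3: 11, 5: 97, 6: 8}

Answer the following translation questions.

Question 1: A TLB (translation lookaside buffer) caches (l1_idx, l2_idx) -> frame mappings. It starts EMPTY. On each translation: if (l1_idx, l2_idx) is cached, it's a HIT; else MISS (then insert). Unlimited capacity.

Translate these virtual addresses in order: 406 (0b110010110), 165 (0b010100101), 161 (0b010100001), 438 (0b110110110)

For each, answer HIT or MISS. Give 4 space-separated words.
Answer: MISS MISS HIT MISS

Derivation:
vaddr=406: (6,2) not in TLB -> MISS, insert
vaddr=165: (2,4) not in TLB -> MISS, insert
vaddr=161: (2,4) in TLB -> HIT
vaddr=438: (6,6) not in TLB -> MISS, insert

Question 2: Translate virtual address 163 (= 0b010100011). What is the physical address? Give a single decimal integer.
Answer: 99

Derivation:
vaddr = 163 = 0b010100011
Split: l1_idx=2, l2_idx=4, offset=3
L1[2] = 2
L2[2][4] = 12
paddr = 12 * 8 + 3 = 99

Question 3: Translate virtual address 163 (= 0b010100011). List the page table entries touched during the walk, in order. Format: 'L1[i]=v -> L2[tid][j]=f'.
vaddr = 163 = 0b010100011
Split: l1_idx=2, l2_idx=4, offset=3

Answer: L1[2]=2 -> L2[2][4]=12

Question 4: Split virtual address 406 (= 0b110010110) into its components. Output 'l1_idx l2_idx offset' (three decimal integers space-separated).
vaddr = 406 = 0b110010110
  top 3 bits -> l1_idx = 6
  next 3 bits -> l2_idx = 2
  bottom 3 bits -> offset = 6

Answer: 6 2 6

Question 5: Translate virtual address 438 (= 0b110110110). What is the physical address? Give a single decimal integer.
vaddr = 438 = 0b110110110
Split: l1_idx=6, l2_idx=6, offset=6
L1[6] = 3
L2[3][6] = 8
paddr = 8 * 8 + 6 = 70

Answer: 70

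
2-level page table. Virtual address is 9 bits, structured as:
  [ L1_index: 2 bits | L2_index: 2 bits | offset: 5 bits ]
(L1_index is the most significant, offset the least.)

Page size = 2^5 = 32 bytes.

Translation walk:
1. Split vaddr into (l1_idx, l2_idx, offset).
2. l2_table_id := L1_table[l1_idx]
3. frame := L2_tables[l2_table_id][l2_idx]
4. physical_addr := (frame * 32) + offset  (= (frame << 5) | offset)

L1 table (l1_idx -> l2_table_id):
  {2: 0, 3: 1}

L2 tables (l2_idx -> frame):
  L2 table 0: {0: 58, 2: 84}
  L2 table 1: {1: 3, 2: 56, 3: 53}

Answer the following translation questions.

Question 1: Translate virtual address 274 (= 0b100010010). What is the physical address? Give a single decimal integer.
Answer: 1874

Derivation:
vaddr = 274 = 0b100010010
Split: l1_idx=2, l2_idx=0, offset=18
L1[2] = 0
L2[0][0] = 58
paddr = 58 * 32 + 18 = 1874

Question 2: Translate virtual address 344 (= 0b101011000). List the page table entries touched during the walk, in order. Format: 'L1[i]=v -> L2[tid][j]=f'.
vaddr = 344 = 0b101011000
Split: l1_idx=2, l2_idx=2, offset=24

Answer: L1[2]=0 -> L2[0][2]=84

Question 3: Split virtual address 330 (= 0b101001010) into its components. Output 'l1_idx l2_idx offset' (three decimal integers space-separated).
Answer: 2 2 10

Derivation:
vaddr = 330 = 0b101001010
  top 2 bits -> l1_idx = 2
  next 2 bits -> l2_idx = 2
  bottom 5 bits -> offset = 10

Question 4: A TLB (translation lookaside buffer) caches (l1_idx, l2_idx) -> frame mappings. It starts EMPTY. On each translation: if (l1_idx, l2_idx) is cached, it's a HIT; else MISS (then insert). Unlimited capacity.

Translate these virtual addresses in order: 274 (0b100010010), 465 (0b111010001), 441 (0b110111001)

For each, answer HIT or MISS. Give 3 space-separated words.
Answer: MISS MISS MISS

Derivation:
vaddr=274: (2,0) not in TLB -> MISS, insert
vaddr=465: (3,2) not in TLB -> MISS, insert
vaddr=441: (3,1) not in TLB -> MISS, insert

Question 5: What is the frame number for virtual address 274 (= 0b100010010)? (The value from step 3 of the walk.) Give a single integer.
vaddr = 274: l1_idx=2, l2_idx=0
L1[2] = 0; L2[0][0] = 58

Answer: 58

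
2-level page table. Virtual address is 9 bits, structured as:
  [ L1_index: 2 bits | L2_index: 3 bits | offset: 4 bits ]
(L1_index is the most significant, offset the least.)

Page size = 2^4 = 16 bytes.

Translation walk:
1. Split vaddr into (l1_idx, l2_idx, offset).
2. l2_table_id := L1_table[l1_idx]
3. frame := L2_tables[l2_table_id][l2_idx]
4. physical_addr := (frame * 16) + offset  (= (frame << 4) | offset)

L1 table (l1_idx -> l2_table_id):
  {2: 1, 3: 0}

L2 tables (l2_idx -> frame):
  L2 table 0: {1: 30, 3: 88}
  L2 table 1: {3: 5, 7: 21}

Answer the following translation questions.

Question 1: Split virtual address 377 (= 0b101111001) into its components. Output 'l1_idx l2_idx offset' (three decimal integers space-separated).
vaddr = 377 = 0b101111001
  top 2 bits -> l1_idx = 2
  next 3 bits -> l2_idx = 7
  bottom 4 bits -> offset = 9

Answer: 2 7 9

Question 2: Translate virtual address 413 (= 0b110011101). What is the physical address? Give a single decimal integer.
vaddr = 413 = 0b110011101
Split: l1_idx=3, l2_idx=1, offset=13
L1[3] = 0
L2[0][1] = 30
paddr = 30 * 16 + 13 = 493

Answer: 493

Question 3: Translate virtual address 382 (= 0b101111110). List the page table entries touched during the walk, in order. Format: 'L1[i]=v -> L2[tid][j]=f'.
Answer: L1[2]=1 -> L2[1][7]=21

Derivation:
vaddr = 382 = 0b101111110
Split: l1_idx=2, l2_idx=7, offset=14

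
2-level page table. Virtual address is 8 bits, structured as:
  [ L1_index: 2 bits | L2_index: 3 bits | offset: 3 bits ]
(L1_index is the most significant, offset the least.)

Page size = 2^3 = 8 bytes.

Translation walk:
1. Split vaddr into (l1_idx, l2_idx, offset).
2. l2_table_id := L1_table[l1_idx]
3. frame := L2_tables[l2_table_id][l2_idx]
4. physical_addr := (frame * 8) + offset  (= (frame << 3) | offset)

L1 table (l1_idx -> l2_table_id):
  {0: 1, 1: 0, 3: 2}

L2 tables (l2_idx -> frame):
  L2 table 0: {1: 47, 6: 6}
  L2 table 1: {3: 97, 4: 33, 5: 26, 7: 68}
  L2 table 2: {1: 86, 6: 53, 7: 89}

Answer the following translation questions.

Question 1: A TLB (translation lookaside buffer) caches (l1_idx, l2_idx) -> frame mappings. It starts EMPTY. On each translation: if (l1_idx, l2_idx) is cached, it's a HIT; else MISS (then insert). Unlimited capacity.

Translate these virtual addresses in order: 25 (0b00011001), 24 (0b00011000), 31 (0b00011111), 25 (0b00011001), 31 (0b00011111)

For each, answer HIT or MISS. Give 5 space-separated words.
vaddr=25: (0,3) not in TLB -> MISS, insert
vaddr=24: (0,3) in TLB -> HIT
vaddr=31: (0,3) in TLB -> HIT
vaddr=25: (0,3) in TLB -> HIT
vaddr=31: (0,3) in TLB -> HIT

Answer: MISS HIT HIT HIT HIT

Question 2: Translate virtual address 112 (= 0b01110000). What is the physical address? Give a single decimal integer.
Answer: 48

Derivation:
vaddr = 112 = 0b01110000
Split: l1_idx=1, l2_idx=6, offset=0
L1[1] = 0
L2[0][6] = 6
paddr = 6 * 8 + 0 = 48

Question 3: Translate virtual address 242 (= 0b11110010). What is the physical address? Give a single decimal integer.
Answer: 426

Derivation:
vaddr = 242 = 0b11110010
Split: l1_idx=3, l2_idx=6, offset=2
L1[3] = 2
L2[2][6] = 53
paddr = 53 * 8 + 2 = 426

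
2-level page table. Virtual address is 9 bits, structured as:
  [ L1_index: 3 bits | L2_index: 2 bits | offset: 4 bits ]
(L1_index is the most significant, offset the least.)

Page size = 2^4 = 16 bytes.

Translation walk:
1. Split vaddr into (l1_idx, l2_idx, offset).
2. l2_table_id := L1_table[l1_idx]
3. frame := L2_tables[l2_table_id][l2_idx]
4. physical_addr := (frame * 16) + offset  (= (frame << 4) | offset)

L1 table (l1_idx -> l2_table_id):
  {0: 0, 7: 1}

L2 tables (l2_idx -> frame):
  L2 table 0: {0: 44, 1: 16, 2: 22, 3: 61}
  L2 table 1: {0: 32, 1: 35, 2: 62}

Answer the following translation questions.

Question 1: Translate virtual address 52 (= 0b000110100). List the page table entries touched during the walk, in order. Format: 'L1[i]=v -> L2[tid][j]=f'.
Answer: L1[0]=0 -> L2[0][3]=61

Derivation:
vaddr = 52 = 0b000110100
Split: l1_idx=0, l2_idx=3, offset=4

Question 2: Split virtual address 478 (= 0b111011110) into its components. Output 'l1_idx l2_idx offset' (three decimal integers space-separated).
vaddr = 478 = 0b111011110
  top 3 bits -> l1_idx = 7
  next 2 bits -> l2_idx = 1
  bottom 4 bits -> offset = 14

Answer: 7 1 14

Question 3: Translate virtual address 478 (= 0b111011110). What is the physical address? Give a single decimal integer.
Answer: 574

Derivation:
vaddr = 478 = 0b111011110
Split: l1_idx=7, l2_idx=1, offset=14
L1[7] = 1
L2[1][1] = 35
paddr = 35 * 16 + 14 = 574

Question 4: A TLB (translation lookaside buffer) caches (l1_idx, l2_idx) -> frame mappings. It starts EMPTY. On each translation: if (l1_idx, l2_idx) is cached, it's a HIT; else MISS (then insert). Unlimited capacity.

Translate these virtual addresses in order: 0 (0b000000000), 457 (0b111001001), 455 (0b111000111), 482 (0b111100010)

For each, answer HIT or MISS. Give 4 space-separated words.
Answer: MISS MISS HIT MISS

Derivation:
vaddr=0: (0,0) not in TLB -> MISS, insert
vaddr=457: (7,0) not in TLB -> MISS, insert
vaddr=455: (7,0) in TLB -> HIT
vaddr=482: (7,2) not in TLB -> MISS, insert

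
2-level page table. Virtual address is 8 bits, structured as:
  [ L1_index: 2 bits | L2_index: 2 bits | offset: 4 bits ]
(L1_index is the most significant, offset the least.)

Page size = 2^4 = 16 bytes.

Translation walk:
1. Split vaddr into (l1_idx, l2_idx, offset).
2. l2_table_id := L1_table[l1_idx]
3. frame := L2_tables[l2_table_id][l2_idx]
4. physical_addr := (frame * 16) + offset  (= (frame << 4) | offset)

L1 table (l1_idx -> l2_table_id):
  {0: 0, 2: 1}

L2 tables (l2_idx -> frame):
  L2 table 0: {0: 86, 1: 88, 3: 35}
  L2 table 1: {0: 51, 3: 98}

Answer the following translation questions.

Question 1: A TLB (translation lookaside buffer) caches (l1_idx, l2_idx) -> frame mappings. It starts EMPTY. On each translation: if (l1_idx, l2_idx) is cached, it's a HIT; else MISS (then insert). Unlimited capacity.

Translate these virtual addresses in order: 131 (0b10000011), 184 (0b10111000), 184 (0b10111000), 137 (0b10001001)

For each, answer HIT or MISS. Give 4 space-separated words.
Answer: MISS MISS HIT HIT

Derivation:
vaddr=131: (2,0) not in TLB -> MISS, insert
vaddr=184: (2,3) not in TLB -> MISS, insert
vaddr=184: (2,3) in TLB -> HIT
vaddr=137: (2,0) in TLB -> HIT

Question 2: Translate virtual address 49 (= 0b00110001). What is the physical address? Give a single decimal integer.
Answer: 561

Derivation:
vaddr = 49 = 0b00110001
Split: l1_idx=0, l2_idx=3, offset=1
L1[0] = 0
L2[0][3] = 35
paddr = 35 * 16 + 1 = 561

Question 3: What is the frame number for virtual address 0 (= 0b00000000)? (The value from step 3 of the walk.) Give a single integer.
vaddr = 0: l1_idx=0, l2_idx=0
L1[0] = 0; L2[0][0] = 86

Answer: 86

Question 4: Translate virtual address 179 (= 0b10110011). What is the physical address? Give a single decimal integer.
Answer: 1571

Derivation:
vaddr = 179 = 0b10110011
Split: l1_idx=2, l2_idx=3, offset=3
L1[2] = 1
L2[1][3] = 98
paddr = 98 * 16 + 3 = 1571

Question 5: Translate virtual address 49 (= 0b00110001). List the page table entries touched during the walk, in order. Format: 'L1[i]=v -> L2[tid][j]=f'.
vaddr = 49 = 0b00110001
Split: l1_idx=0, l2_idx=3, offset=1

Answer: L1[0]=0 -> L2[0][3]=35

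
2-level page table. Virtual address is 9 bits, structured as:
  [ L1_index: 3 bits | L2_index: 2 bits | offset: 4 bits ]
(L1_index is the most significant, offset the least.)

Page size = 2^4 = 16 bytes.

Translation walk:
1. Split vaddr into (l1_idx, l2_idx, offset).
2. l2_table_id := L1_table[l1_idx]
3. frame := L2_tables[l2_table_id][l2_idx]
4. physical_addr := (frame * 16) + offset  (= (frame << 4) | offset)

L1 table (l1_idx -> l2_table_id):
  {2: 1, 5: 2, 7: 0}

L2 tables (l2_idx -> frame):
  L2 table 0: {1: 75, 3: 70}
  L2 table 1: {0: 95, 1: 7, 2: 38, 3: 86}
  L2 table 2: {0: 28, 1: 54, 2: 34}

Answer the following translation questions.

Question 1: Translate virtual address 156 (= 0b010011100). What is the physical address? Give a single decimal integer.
vaddr = 156 = 0b010011100
Split: l1_idx=2, l2_idx=1, offset=12
L1[2] = 1
L2[1][1] = 7
paddr = 7 * 16 + 12 = 124

Answer: 124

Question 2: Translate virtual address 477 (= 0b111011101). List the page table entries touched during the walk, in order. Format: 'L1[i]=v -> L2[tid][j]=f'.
vaddr = 477 = 0b111011101
Split: l1_idx=7, l2_idx=1, offset=13

Answer: L1[7]=0 -> L2[0][1]=75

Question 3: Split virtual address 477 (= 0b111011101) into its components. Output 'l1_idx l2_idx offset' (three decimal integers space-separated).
vaddr = 477 = 0b111011101
  top 3 bits -> l1_idx = 7
  next 2 bits -> l2_idx = 1
  bottom 4 bits -> offset = 13

Answer: 7 1 13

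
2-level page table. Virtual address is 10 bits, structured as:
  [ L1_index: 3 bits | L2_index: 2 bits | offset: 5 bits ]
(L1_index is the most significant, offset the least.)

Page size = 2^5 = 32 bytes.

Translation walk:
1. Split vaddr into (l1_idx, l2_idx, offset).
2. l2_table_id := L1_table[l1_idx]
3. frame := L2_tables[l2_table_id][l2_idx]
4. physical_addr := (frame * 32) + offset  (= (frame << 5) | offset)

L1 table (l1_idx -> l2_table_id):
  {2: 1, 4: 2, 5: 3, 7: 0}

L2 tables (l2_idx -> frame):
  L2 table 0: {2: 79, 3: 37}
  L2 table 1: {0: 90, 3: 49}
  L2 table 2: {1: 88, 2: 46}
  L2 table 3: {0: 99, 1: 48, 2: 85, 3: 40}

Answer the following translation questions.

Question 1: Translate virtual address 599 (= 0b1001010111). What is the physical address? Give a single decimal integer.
Answer: 1495

Derivation:
vaddr = 599 = 0b1001010111
Split: l1_idx=4, l2_idx=2, offset=23
L1[4] = 2
L2[2][2] = 46
paddr = 46 * 32 + 23 = 1495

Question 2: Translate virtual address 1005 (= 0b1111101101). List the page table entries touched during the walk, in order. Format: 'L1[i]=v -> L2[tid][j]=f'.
vaddr = 1005 = 0b1111101101
Split: l1_idx=7, l2_idx=3, offset=13

Answer: L1[7]=0 -> L2[0][3]=37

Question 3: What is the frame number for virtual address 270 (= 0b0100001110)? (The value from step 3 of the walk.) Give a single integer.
Answer: 90

Derivation:
vaddr = 270: l1_idx=2, l2_idx=0
L1[2] = 1; L2[1][0] = 90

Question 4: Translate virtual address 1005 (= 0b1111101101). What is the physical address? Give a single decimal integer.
vaddr = 1005 = 0b1111101101
Split: l1_idx=7, l2_idx=3, offset=13
L1[7] = 0
L2[0][3] = 37
paddr = 37 * 32 + 13 = 1197

Answer: 1197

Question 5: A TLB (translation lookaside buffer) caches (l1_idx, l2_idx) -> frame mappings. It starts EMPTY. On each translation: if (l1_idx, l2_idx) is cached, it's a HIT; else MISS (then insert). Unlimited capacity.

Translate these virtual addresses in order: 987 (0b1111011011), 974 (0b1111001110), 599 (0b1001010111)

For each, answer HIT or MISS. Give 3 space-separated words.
Answer: MISS HIT MISS

Derivation:
vaddr=987: (7,2) not in TLB -> MISS, insert
vaddr=974: (7,2) in TLB -> HIT
vaddr=599: (4,2) not in TLB -> MISS, insert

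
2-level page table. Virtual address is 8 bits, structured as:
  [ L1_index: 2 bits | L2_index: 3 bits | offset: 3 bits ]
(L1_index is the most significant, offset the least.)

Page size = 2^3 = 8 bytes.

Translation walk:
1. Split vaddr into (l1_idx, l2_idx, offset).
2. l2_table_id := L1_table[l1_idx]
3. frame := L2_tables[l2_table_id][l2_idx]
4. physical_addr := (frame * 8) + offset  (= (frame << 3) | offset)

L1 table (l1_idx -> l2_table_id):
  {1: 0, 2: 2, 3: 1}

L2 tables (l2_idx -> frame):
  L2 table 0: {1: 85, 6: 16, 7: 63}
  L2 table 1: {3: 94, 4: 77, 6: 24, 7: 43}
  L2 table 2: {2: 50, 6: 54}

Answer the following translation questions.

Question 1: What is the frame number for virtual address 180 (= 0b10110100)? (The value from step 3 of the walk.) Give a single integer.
vaddr = 180: l1_idx=2, l2_idx=6
L1[2] = 2; L2[2][6] = 54

Answer: 54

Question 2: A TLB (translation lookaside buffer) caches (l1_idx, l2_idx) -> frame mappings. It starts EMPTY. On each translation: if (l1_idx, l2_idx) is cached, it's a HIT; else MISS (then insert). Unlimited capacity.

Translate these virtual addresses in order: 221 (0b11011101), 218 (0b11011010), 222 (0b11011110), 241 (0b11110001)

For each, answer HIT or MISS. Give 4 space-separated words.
vaddr=221: (3,3) not in TLB -> MISS, insert
vaddr=218: (3,3) in TLB -> HIT
vaddr=222: (3,3) in TLB -> HIT
vaddr=241: (3,6) not in TLB -> MISS, insert

Answer: MISS HIT HIT MISS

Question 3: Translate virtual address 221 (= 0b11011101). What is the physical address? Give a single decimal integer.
vaddr = 221 = 0b11011101
Split: l1_idx=3, l2_idx=3, offset=5
L1[3] = 1
L2[1][3] = 94
paddr = 94 * 8 + 5 = 757

Answer: 757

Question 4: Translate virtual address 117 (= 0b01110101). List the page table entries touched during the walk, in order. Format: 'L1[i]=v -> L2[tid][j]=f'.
vaddr = 117 = 0b01110101
Split: l1_idx=1, l2_idx=6, offset=5

Answer: L1[1]=0 -> L2[0][6]=16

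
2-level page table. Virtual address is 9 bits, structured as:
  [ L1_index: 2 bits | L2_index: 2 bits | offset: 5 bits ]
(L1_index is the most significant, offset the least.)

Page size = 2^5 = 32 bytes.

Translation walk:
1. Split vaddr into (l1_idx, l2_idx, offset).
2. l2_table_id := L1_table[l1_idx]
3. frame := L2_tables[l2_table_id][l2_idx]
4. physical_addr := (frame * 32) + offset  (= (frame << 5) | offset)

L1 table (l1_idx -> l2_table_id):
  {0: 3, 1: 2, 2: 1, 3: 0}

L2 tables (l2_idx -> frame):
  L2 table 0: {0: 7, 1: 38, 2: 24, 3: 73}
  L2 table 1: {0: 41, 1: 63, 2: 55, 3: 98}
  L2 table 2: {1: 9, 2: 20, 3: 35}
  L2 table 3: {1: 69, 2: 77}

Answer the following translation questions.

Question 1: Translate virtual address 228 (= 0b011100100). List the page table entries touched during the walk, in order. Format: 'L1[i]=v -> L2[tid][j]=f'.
Answer: L1[1]=2 -> L2[2][3]=35

Derivation:
vaddr = 228 = 0b011100100
Split: l1_idx=1, l2_idx=3, offset=4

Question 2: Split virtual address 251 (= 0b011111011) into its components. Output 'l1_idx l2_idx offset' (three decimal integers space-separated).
vaddr = 251 = 0b011111011
  top 2 bits -> l1_idx = 1
  next 2 bits -> l2_idx = 3
  bottom 5 bits -> offset = 27

Answer: 1 3 27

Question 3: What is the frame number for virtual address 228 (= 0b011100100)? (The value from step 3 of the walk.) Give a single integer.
vaddr = 228: l1_idx=1, l2_idx=3
L1[1] = 2; L2[2][3] = 35

Answer: 35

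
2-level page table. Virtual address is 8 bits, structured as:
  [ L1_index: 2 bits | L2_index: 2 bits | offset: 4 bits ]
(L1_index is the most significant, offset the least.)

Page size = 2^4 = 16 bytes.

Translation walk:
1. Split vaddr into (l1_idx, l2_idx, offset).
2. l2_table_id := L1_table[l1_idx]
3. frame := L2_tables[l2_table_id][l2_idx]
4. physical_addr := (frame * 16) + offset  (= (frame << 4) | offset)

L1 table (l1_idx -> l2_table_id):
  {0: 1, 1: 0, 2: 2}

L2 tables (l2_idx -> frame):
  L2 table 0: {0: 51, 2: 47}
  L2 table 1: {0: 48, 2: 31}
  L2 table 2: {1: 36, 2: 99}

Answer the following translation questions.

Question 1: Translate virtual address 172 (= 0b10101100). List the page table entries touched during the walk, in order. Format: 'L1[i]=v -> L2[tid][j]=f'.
vaddr = 172 = 0b10101100
Split: l1_idx=2, l2_idx=2, offset=12

Answer: L1[2]=2 -> L2[2][2]=99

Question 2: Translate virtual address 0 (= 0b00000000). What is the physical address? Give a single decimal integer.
Answer: 768

Derivation:
vaddr = 0 = 0b00000000
Split: l1_idx=0, l2_idx=0, offset=0
L1[0] = 1
L2[1][0] = 48
paddr = 48 * 16 + 0 = 768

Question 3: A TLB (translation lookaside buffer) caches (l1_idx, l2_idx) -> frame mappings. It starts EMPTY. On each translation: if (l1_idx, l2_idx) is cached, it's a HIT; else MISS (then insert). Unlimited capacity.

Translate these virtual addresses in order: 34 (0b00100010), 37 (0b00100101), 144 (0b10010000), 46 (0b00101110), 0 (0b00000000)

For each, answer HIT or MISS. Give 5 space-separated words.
vaddr=34: (0,2) not in TLB -> MISS, insert
vaddr=37: (0,2) in TLB -> HIT
vaddr=144: (2,1) not in TLB -> MISS, insert
vaddr=46: (0,2) in TLB -> HIT
vaddr=0: (0,0) not in TLB -> MISS, insert

Answer: MISS HIT MISS HIT MISS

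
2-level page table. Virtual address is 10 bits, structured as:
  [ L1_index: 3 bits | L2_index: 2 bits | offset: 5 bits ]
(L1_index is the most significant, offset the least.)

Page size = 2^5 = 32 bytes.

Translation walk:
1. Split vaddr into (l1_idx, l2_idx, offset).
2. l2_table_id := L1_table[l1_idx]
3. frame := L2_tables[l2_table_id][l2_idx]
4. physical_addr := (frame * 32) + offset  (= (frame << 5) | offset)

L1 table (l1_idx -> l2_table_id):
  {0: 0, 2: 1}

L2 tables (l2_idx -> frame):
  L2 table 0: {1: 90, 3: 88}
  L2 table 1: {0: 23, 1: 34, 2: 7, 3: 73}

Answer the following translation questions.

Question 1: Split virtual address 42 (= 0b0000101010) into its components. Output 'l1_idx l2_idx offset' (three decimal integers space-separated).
vaddr = 42 = 0b0000101010
  top 3 bits -> l1_idx = 0
  next 2 bits -> l2_idx = 1
  bottom 5 bits -> offset = 10

Answer: 0 1 10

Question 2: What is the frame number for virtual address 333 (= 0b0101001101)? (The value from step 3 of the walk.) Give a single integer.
vaddr = 333: l1_idx=2, l2_idx=2
L1[2] = 1; L2[1][2] = 7

Answer: 7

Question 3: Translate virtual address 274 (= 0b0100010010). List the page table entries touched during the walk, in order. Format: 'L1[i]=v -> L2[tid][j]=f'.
Answer: L1[2]=1 -> L2[1][0]=23

Derivation:
vaddr = 274 = 0b0100010010
Split: l1_idx=2, l2_idx=0, offset=18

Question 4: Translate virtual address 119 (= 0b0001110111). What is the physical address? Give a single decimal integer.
Answer: 2839

Derivation:
vaddr = 119 = 0b0001110111
Split: l1_idx=0, l2_idx=3, offset=23
L1[0] = 0
L2[0][3] = 88
paddr = 88 * 32 + 23 = 2839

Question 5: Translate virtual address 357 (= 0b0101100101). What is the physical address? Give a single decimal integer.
Answer: 2341

Derivation:
vaddr = 357 = 0b0101100101
Split: l1_idx=2, l2_idx=3, offset=5
L1[2] = 1
L2[1][3] = 73
paddr = 73 * 32 + 5 = 2341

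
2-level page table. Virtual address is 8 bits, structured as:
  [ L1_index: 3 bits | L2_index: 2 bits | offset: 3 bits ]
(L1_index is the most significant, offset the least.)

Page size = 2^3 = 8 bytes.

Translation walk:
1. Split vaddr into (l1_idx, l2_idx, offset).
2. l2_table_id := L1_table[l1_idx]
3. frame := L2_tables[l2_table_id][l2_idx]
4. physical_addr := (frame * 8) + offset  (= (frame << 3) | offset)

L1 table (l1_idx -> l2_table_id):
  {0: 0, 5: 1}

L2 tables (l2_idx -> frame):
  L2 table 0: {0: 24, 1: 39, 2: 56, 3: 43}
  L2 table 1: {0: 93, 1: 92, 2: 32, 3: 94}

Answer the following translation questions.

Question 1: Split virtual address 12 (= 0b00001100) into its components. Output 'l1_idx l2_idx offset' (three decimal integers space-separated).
Answer: 0 1 4

Derivation:
vaddr = 12 = 0b00001100
  top 3 bits -> l1_idx = 0
  next 2 bits -> l2_idx = 1
  bottom 3 bits -> offset = 4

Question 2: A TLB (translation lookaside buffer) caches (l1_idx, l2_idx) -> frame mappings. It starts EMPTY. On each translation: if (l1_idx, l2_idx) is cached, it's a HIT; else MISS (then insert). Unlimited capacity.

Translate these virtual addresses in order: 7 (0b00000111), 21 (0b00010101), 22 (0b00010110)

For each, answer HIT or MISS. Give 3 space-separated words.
Answer: MISS MISS HIT

Derivation:
vaddr=7: (0,0) not in TLB -> MISS, insert
vaddr=21: (0,2) not in TLB -> MISS, insert
vaddr=22: (0,2) in TLB -> HIT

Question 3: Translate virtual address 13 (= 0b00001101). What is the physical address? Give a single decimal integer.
vaddr = 13 = 0b00001101
Split: l1_idx=0, l2_idx=1, offset=5
L1[0] = 0
L2[0][1] = 39
paddr = 39 * 8 + 5 = 317

Answer: 317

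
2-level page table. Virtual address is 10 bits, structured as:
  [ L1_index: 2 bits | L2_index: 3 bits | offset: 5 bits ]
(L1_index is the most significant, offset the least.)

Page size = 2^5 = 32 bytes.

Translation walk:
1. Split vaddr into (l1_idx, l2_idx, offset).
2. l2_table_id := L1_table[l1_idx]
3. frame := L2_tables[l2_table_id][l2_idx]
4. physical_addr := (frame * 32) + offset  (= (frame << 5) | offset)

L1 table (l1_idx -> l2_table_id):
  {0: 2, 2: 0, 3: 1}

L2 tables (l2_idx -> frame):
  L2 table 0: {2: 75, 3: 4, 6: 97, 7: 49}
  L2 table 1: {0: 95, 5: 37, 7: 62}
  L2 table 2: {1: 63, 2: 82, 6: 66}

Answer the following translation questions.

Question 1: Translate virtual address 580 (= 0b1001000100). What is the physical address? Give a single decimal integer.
vaddr = 580 = 0b1001000100
Split: l1_idx=2, l2_idx=2, offset=4
L1[2] = 0
L2[0][2] = 75
paddr = 75 * 32 + 4 = 2404

Answer: 2404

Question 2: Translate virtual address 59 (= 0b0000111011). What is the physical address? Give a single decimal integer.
Answer: 2043

Derivation:
vaddr = 59 = 0b0000111011
Split: l1_idx=0, l2_idx=1, offset=27
L1[0] = 2
L2[2][1] = 63
paddr = 63 * 32 + 27 = 2043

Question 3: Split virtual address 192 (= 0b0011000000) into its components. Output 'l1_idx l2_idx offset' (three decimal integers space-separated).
vaddr = 192 = 0b0011000000
  top 2 bits -> l1_idx = 0
  next 3 bits -> l2_idx = 6
  bottom 5 bits -> offset = 0

Answer: 0 6 0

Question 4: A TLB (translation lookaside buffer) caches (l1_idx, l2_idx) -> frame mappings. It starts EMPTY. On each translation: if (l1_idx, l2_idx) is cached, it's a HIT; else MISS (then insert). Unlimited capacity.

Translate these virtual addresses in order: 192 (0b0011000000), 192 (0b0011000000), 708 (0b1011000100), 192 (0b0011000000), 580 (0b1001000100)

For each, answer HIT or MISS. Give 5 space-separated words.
Answer: MISS HIT MISS HIT MISS

Derivation:
vaddr=192: (0,6) not in TLB -> MISS, insert
vaddr=192: (0,6) in TLB -> HIT
vaddr=708: (2,6) not in TLB -> MISS, insert
vaddr=192: (0,6) in TLB -> HIT
vaddr=580: (2,2) not in TLB -> MISS, insert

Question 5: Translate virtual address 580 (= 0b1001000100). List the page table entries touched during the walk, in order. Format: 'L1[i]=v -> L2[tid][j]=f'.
Answer: L1[2]=0 -> L2[0][2]=75

Derivation:
vaddr = 580 = 0b1001000100
Split: l1_idx=2, l2_idx=2, offset=4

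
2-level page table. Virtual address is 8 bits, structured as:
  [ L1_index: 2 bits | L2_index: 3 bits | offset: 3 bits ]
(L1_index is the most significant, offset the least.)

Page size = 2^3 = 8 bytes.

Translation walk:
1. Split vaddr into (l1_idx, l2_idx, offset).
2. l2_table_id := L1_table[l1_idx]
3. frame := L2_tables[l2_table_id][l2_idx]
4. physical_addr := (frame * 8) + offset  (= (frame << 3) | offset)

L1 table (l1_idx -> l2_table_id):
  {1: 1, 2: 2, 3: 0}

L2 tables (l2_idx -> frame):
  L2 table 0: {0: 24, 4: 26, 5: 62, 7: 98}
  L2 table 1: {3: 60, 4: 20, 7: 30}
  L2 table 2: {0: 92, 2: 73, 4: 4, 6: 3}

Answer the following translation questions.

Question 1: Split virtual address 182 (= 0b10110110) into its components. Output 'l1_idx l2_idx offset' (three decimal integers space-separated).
vaddr = 182 = 0b10110110
  top 2 bits -> l1_idx = 2
  next 3 bits -> l2_idx = 6
  bottom 3 bits -> offset = 6

Answer: 2 6 6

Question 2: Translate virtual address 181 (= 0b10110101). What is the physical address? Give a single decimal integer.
vaddr = 181 = 0b10110101
Split: l1_idx=2, l2_idx=6, offset=5
L1[2] = 2
L2[2][6] = 3
paddr = 3 * 8 + 5 = 29

Answer: 29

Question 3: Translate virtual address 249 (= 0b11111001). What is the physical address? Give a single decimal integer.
vaddr = 249 = 0b11111001
Split: l1_idx=3, l2_idx=7, offset=1
L1[3] = 0
L2[0][7] = 98
paddr = 98 * 8 + 1 = 785

Answer: 785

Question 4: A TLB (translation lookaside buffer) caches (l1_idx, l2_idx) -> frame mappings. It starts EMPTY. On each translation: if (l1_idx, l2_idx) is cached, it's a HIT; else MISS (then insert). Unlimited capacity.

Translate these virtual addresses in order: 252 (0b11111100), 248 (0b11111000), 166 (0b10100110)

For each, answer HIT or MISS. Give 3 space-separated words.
Answer: MISS HIT MISS

Derivation:
vaddr=252: (3,7) not in TLB -> MISS, insert
vaddr=248: (3,7) in TLB -> HIT
vaddr=166: (2,4) not in TLB -> MISS, insert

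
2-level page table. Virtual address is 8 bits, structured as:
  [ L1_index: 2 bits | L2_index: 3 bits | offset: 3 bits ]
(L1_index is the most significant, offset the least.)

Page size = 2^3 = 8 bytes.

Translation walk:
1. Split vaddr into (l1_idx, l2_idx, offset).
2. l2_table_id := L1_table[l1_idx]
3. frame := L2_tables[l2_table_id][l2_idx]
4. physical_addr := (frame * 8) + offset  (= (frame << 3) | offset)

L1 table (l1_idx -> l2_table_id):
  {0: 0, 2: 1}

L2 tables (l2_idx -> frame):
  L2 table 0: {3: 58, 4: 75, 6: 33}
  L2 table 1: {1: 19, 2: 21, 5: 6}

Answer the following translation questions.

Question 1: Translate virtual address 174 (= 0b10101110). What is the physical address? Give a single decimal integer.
Answer: 54

Derivation:
vaddr = 174 = 0b10101110
Split: l1_idx=2, l2_idx=5, offset=6
L1[2] = 1
L2[1][5] = 6
paddr = 6 * 8 + 6 = 54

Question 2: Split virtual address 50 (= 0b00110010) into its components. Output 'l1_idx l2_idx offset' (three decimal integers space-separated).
vaddr = 50 = 0b00110010
  top 2 bits -> l1_idx = 0
  next 3 bits -> l2_idx = 6
  bottom 3 bits -> offset = 2

Answer: 0 6 2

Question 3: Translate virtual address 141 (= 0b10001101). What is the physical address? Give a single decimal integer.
Answer: 157

Derivation:
vaddr = 141 = 0b10001101
Split: l1_idx=2, l2_idx=1, offset=5
L1[2] = 1
L2[1][1] = 19
paddr = 19 * 8 + 5 = 157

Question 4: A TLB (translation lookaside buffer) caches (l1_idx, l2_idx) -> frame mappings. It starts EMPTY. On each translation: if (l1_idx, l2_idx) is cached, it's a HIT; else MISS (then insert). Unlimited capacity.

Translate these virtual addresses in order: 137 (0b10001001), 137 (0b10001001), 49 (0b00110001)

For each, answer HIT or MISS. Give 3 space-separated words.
Answer: MISS HIT MISS

Derivation:
vaddr=137: (2,1) not in TLB -> MISS, insert
vaddr=137: (2,1) in TLB -> HIT
vaddr=49: (0,6) not in TLB -> MISS, insert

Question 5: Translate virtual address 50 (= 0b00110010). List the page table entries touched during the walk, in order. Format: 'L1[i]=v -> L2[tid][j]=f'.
Answer: L1[0]=0 -> L2[0][6]=33

Derivation:
vaddr = 50 = 0b00110010
Split: l1_idx=0, l2_idx=6, offset=2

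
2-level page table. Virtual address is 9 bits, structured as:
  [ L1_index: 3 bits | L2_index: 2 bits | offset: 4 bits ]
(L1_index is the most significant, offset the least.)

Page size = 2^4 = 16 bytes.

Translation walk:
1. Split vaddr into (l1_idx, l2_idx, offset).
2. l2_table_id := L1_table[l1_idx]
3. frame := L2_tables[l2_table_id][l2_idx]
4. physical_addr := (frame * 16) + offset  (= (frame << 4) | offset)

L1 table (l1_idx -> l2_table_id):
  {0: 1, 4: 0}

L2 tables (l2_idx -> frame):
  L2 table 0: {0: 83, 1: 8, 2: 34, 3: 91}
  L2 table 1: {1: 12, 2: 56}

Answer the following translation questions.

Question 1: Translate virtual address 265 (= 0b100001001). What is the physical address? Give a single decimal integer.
vaddr = 265 = 0b100001001
Split: l1_idx=4, l2_idx=0, offset=9
L1[4] = 0
L2[0][0] = 83
paddr = 83 * 16 + 9 = 1337

Answer: 1337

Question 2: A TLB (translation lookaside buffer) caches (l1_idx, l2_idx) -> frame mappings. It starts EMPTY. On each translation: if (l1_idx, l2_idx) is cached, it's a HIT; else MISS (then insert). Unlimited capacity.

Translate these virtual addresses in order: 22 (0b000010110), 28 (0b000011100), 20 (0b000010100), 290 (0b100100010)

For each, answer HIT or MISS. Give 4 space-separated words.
vaddr=22: (0,1) not in TLB -> MISS, insert
vaddr=28: (0,1) in TLB -> HIT
vaddr=20: (0,1) in TLB -> HIT
vaddr=290: (4,2) not in TLB -> MISS, insert

Answer: MISS HIT HIT MISS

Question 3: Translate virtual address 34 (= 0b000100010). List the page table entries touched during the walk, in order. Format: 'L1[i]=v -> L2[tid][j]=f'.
vaddr = 34 = 0b000100010
Split: l1_idx=0, l2_idx=2, offset=2

Answer: L1[0]=1 -> L2[1][2]=56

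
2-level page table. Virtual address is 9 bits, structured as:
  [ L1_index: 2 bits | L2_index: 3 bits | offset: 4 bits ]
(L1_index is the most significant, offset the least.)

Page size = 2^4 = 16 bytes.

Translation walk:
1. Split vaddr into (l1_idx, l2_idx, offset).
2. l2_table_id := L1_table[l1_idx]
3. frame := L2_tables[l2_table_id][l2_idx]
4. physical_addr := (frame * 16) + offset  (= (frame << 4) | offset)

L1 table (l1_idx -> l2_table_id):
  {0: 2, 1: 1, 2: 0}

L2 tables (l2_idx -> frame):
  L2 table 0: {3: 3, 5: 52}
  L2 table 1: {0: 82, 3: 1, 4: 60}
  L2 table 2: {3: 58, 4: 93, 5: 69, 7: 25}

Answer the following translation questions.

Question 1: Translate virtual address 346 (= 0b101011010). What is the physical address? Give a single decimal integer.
vaddr = 346 = 0b101011010
Split: l1_idx=2, l2_idx=5, offset=10
L1[2] = 0
L2[0][5] = 52
paddr = 52 * 16 + 10 = 842

Answer: 842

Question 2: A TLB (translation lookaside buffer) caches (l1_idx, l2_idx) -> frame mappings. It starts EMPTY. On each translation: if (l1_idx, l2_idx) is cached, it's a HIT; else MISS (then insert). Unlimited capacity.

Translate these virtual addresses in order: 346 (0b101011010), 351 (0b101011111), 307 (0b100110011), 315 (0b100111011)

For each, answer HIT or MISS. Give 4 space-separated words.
vaddr=346: (2,5) not in TLB -> MISS, insert
vaddr=351: (2,5) in TLB -> HIT
vaddr=307: (2,3) not in TLB -> MISS, insert
vaddr=315: (2,3) in TLB -> HIT

Answer: MISS HIT MISS HIT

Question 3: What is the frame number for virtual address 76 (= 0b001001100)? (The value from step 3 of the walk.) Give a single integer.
vaddr = 76: l1_idx=0, l2_idx=4
L1[0] = 2; L2[2][4] = 93

Answer: 93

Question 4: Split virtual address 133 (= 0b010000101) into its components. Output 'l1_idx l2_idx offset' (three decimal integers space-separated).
Answer: 1 0 5

Derivation:
vaddr = 133 = 0b010000101
  top 2 bits -> l1_idx = 1
  next 3 bits -> l2_idx = 0
  bottom 4 bits -> offset = 5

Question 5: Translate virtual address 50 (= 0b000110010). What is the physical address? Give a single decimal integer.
vaddr = 50 = 0b000110010
Split: l1_idx=0, l2_idx=3, offset=2
L1[0] = 2
L2[2][3] = 58
paddr = 58 * 16 + 2 = 930

Answer: 930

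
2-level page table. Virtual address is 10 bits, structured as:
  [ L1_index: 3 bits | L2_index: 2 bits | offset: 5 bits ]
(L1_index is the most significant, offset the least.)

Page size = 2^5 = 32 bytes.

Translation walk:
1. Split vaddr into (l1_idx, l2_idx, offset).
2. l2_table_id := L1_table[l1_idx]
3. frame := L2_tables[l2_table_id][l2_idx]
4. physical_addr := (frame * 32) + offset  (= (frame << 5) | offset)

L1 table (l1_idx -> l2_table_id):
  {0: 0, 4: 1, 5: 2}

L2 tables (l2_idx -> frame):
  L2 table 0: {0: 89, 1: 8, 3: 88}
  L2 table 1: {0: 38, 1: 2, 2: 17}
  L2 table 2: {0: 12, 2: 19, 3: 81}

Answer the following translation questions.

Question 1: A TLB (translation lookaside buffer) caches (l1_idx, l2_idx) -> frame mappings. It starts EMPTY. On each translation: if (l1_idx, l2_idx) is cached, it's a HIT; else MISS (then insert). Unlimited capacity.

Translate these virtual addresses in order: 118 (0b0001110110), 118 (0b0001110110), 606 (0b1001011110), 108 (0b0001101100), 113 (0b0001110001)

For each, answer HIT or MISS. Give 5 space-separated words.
Answer: MISS HIT MISS HIT HIT

Derivation:
vaddr=118: (0,3) not in TLB -> MISS, insert
vaddr=118: (0,3) in TLB -> HIT
vaddr=606: (4,2) not in TLB -> MISS, insert
vaddr=108: (0,3) in TLB -> HIT
vaddr=113: (0,3) in TLB -> HIT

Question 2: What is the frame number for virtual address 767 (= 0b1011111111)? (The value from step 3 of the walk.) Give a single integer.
Answer: 81

Derivation:
vaddr = 767: l1_idx=5, l2_idx=3
L1[5] = 2; L2[2][3] = 81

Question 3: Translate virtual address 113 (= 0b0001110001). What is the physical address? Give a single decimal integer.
Answer: 2833

Derivation:
vaddr = 113 = 0b0001110001
Split: l1_idx=0, l2_idx=3, offset=17
L1[0] = 0
L2[0][3] = 88
paddr = 88 * 32 + 17 = 2833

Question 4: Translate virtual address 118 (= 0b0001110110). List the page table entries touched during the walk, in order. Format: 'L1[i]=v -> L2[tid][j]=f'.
vaddr = 118 = 0b0001110110
Split: l1_idx=0, l2_idx=3, offset=22

Answer: L1[0]=0 -> L2[0][3]=88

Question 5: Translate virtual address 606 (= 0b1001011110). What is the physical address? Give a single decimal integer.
Answer: 574

Derivation:
vaddr = 606 = 0b1001011110
Split: l1_idx=4, l2_idx=2, offset=30
L1[4] = 1
L2[1][2] = 17
paddr = 17 * 32 + 30 = 574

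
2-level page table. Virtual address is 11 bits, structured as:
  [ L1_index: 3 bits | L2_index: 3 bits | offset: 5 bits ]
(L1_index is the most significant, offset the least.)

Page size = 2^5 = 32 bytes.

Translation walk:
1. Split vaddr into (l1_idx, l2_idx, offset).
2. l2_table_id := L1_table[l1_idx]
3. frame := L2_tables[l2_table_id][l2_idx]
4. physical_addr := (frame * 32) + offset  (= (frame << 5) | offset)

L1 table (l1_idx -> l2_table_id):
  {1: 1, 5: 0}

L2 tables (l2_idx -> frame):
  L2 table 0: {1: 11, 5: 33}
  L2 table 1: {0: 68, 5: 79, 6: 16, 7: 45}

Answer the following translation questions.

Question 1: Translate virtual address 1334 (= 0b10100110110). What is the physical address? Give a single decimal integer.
Answer: 374

Derivation:
vaddr = 1334 = 0b10100110110
Split: l1_idx=5, l2_idx=1, offset=22
L1[5] = 0
L2[0][1] = 11
paddr = 11 * 32 + 22 = 374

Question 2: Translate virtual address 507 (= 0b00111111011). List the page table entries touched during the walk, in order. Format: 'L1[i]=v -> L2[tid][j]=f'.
vaddr = 507 = 0b00111111011
Split: l1_idx=1, l2_idx=7, offset=27

Answer: L1[1]=1 -> L2[1][7]=45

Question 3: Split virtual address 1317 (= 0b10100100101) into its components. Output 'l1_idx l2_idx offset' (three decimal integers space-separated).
vaddr = 1317 = 0b10100100101
  top 3 bits -> l1_idx = 5
  next 3 bits -> l2_idx = 1
  bottom 5 bits -> offset = 5

Answer: 5 1 5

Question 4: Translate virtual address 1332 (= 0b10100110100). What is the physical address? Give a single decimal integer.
Answer: 372

Derivation:
vaddr = 1332 = 0b10100110100
Split: l1_idx=5, l2_idx=1, offset=20
L1[5] = 0
L2[0][1] = 11
paddr = 11 * 32 + 20 = 372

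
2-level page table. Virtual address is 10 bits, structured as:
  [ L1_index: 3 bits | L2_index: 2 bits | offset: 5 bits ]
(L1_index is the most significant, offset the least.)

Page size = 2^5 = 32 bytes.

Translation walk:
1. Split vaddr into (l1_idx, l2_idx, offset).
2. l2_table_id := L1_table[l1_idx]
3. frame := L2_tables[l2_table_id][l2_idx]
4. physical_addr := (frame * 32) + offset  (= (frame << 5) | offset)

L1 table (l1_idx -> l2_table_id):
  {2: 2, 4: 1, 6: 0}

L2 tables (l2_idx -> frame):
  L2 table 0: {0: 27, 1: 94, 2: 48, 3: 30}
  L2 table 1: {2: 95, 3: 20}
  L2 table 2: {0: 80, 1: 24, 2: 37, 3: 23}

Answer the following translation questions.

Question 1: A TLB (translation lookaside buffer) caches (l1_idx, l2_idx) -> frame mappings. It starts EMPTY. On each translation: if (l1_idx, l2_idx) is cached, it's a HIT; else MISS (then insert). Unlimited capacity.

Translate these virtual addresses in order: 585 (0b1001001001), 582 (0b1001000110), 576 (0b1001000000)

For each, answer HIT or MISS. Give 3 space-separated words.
vaddr=585: (4,2) not in TLB -> MISS, insert
vaddr=582: (4,2) in TLB -> HIT
vaddr=576: (4,2) in TLB -> HIT

Answer: MISS HIT HIT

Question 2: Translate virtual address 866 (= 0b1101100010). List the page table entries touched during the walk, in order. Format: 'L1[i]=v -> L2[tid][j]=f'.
vaddr = 866 = 0b1101100010
Split: l1_idx=6, l2_idx=3, offset=2

Answer: L1[6]=0 -> L2[0][3]=30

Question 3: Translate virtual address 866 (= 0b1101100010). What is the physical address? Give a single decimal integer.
vaddr = 866 = 0b1101100010
Split: l1_idx=6, l2_idx=3, offset=2
L1[6] = 0
L2[0][3] = 30
paddr = 30 * 32 + 2 = 962

Answer: 962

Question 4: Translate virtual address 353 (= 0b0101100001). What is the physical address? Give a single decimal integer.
vaddr = 353 = 0b0101100001
Split: l1_idx=2, l2_idx=3, offset=1
L1[2] = 2
L2[2][3] = 23
paddr = 23 * 32 + 1 = 737

Answer: 737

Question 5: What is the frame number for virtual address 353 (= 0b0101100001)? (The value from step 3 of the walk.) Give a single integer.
vaddr = 353: l1_idx=2, l2_idx=3
L1[2] = 2; L2[2][3] = 23

Answer: 23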